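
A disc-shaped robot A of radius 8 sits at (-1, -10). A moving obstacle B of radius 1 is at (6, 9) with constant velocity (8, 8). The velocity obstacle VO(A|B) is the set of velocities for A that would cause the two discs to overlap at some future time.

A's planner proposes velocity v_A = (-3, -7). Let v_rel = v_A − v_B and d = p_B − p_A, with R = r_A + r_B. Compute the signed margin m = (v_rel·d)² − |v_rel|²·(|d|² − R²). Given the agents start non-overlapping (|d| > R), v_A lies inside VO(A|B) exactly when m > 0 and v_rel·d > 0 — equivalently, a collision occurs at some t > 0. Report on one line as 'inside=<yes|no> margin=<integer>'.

d = (7, 19),  |d|² = 410;  R = 8+1 = 9,  c = 410−9² = 329
v_rel = (-11, -15),  |v_rel|² = 346;  v_rel·d = (-11)·(7) + (-15)·(19) = -362
346·t² + 724·t + 329 = 0  ⇒  m = (-362)² − 346·329 = 17210
m = 17210 > 0,  v_rel·d = -362 < 0  ⇒  outside

inside=no margin=17210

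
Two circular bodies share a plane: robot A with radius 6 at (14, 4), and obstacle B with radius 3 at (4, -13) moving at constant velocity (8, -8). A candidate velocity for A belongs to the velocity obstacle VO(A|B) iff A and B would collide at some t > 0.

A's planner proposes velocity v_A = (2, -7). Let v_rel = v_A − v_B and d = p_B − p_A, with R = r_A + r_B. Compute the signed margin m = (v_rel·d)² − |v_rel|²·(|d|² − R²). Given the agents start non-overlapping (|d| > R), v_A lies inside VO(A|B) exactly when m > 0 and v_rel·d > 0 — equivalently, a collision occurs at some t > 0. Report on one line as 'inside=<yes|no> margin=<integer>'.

d = (-10, -17),  |d|² = 389;  R = 6+3 = 9,  c = 389−9² = 308
v_rel = (-6, 1),  |v_rel|² = 37;  v_rel·d = (-6)·(-10) + (1)·(-17) = 43
37·t² − 86·t + 308 = 0  ⇒  m = 43² − 37·308 = -9547
m = -9547 < 0,  v_rel·d = 43 > 0  ⇒  outside

inside=no margin=-9547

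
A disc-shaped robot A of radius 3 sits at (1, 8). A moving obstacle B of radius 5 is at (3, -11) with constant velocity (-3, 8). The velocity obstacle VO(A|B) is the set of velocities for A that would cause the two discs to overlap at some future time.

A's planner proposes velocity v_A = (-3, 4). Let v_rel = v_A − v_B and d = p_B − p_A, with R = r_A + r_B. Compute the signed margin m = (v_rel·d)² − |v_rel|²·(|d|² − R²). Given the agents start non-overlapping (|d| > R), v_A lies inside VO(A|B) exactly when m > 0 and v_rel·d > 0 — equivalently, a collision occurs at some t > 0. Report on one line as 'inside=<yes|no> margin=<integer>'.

d = (2, -19),  |d|² = 365;  R = 3+5 = 8,  c = 365−8² = 301
v_rel = (0, -4),  |v_rel|² = 16;  v_rel·d = (0)·(2) + (-4)·(-19) = 76
16·t² − 152·t + 301 = 0  ⇒  m = 76² − 16·301 = 960
m = 960 > 0,  v_rel·d = 76 > 0  ⇒  inside

inside=yes margin=960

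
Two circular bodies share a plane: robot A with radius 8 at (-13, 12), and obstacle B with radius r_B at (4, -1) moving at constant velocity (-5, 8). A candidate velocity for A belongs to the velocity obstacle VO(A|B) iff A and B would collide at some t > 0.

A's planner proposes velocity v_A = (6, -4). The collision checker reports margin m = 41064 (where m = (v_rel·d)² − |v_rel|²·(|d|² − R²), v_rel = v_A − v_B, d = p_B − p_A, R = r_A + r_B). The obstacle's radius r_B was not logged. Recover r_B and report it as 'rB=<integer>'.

m = 41064
d = (17, -13);  v_rel = (11, -12),  |v_rel|² = 265
v_rel×d = (11)·(-13) − (-12)·(17) = 61
since m = R²·265 − 61²:  R² = (3721 + 41064) / 265 = 169
R = √169 = 13  ⇒  r_B = 13 − 8 = 5

rB=5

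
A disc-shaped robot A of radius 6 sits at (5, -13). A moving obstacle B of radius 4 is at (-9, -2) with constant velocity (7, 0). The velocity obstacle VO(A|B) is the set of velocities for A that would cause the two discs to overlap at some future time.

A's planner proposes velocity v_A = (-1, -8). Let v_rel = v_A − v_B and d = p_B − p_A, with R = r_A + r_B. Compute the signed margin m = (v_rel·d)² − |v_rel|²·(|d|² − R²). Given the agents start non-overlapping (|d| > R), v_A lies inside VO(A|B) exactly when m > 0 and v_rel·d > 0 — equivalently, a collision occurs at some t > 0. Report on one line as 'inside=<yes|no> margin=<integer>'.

d = (-14, 11),  |d|² = 317;  R = 6+4 = 10,  c = 317−10² = 217
v_rel = (-8, -8),  |v_rel|² = 128;  v_rel·d = (-8)·(-14) + (-8)·(11) = 24
128·t² − 48·t + 217 = 0  ⇒  m = 24² − 128·217 = -27200
m = -27200 < 0,  v_rel·d = 24 > 0  ⇒  outside

inside=no margin=-27200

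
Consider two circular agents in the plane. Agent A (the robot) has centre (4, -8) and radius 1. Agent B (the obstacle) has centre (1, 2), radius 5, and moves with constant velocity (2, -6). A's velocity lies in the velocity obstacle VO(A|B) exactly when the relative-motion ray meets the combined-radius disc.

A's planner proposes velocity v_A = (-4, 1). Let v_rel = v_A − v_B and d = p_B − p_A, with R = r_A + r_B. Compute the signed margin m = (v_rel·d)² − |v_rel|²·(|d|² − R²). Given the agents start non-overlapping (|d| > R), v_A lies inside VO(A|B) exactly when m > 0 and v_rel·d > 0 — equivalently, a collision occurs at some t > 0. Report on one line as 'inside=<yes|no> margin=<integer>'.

d = (-3, 10),  |d|² = 109;  R = 1+5 = 6,  c = 109−6² = 73
v_rel = (-6, 7),  |v_rel|² = 85;  v_rel·d = (-6)·(-3) + (7)·(10) = 88
85·t² − 176·t + 73 = 0  ⇒  m = 88² − 85·73 = 1539
m = 1539 > 0,  v_rel·d = 88 > 0  ⇒  inside

inside=yes margin=1539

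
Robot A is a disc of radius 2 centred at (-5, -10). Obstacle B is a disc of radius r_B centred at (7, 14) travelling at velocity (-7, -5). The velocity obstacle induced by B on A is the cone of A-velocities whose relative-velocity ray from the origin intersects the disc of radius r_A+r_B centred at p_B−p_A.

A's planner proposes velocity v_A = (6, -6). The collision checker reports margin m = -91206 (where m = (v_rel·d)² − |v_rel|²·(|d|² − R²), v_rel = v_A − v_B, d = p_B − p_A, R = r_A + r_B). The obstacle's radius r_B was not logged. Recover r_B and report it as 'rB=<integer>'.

m = -91206
d = (12, 24);  v_rel = (13, -1),  |v_rel|² = 170
v_rel×d = (13)·(24) − (-1)·(12) = 324
since m = R²·170 − 324²:  R² = (104976 + -91206) / 170 = 81
R = √81 = 9  ⇒  r_B = 9 − 2 = 7

rB=7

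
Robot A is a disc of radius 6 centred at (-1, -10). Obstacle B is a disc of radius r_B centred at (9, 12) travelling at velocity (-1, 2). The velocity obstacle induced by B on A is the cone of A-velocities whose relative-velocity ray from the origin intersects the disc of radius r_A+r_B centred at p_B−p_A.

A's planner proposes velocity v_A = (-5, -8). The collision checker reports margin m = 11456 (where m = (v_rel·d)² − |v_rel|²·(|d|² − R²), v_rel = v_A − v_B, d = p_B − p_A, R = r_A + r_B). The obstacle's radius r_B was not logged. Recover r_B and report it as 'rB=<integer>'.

m = 11456
d = (10, 22);  v_rel = (-4, -10),  |v_rel|² = 116
v_rel×d = (-4)·(22) − (-10)·(10) = 12
since m = R²·116 − 12²:  R² = (144 + 11456) / 116 = 100
R = √100 = 10  ⇒  r_B = 10 − 6 = 4

rB=4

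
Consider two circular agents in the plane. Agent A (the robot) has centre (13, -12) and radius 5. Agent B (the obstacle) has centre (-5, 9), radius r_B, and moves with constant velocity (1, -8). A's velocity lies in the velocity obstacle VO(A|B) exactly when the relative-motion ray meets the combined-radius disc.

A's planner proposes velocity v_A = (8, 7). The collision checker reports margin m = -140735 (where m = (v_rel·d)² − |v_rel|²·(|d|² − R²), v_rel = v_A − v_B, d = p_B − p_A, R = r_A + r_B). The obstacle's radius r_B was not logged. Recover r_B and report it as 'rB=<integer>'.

m = -140735
d = (-18, 21);  v_rel = (7, 15),  |v_rel|² = 274
v_rel×d = (7)·(21) − (15)·(-18) = 417
since m = R²·274 − 417²:  R² = (173889 + -140735) / 274 = 121
R = √121 = 11  ⇒  r_B = 11 − 5 = 6

rB=6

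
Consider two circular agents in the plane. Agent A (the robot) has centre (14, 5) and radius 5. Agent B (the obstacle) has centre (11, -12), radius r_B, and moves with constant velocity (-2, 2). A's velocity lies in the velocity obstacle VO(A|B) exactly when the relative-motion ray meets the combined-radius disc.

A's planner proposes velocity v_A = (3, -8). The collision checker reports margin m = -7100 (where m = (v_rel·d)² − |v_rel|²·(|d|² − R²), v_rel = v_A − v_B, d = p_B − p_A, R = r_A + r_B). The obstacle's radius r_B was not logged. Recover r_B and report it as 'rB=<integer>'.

m = -7100
d = (-3, -17);  v_rel = (5, -10),  |v_rel|² = 125
v_rel×d = (5)·(-17) − (-10)·(-3) = -115
since m = R²·125 − (-115)²:  R² = (13225 + -7100) / 125 = 49
R = √49 = 7  ⇒  r_B = 7 − 5 = 2

rB=2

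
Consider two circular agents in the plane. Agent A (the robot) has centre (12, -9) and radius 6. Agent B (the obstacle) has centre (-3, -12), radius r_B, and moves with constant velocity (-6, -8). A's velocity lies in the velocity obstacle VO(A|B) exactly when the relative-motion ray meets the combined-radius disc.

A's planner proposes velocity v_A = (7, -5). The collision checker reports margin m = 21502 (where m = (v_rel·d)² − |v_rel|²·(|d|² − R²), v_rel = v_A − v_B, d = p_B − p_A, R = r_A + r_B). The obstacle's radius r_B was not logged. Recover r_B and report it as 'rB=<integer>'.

m = 21502
d = (-15, -3);  v_rel = (13, 3),  |v_rel|² = 178
v_rel×d = (13)·(-3) − (3)·(-15) = 6
since m = R²·178 − 6²:  R² = (36 + 21502) / 178 = 121
R = √121 = 11  ⇒  r_B = 11 − 6 = 5

rB=5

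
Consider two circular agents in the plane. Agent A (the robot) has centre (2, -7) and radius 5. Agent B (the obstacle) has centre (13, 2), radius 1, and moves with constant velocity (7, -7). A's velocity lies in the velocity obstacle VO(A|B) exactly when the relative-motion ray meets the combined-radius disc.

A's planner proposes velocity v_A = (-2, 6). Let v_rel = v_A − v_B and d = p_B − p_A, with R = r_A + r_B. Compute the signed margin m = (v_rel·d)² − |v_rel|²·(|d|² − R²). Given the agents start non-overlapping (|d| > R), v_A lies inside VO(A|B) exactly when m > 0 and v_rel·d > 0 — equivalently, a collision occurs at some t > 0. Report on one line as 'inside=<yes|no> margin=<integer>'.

d = (11, 9),  |d|² = 202;  R = 5+1 = 6,  c = 202−6² = 166
v_rel = (-9, 13),  |v_rel|² = 250;  v_rel·d = (-9)·(11) + (13)·(9) = 18
250·t² − 36·t + 166 = 0  ⇒  m = 18² − 250·166 = -41176
m = -41176 < 0,  v_rel·d = 18 > 0  ⇒  outside

inside=no margin=-41176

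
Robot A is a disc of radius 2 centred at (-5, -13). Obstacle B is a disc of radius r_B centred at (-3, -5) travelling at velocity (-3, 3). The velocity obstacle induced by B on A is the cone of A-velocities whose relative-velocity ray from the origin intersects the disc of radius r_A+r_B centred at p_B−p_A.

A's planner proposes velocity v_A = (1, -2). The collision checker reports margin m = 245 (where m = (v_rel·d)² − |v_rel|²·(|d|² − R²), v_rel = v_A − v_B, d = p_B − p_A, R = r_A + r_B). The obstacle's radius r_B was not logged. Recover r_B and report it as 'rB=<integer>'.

m = 245
d = (2, 8);  v_rel = (4, -5),  |v_rel|² = 41
v_rel×d = (4)·(8) − (-5)·(2) = 42
since m = R²·41 − 42²:  R² = (1764 + 245) / 41 = 49
R = √49 = 7  ⇒  r_B = 7 − 2 = 5

rB=5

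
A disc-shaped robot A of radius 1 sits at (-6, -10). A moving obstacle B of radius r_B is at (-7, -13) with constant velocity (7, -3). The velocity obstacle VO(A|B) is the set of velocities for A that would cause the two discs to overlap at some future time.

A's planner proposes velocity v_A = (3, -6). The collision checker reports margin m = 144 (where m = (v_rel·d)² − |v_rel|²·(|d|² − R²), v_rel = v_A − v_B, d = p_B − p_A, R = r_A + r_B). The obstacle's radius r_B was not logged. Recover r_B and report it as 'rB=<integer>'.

m = 144
d = (-1, -3);  v_rel = (-4, -3),  |v_rel|² = 25
v_rel×d = (-4)·(-3) − (-3)·(-1) = 9
since m = R²·25 − 9²:  R² = (81 + 144) / 25 = 9
R = √9 = 3  ⇒  r_B = 3 − 1 = 2

rB=2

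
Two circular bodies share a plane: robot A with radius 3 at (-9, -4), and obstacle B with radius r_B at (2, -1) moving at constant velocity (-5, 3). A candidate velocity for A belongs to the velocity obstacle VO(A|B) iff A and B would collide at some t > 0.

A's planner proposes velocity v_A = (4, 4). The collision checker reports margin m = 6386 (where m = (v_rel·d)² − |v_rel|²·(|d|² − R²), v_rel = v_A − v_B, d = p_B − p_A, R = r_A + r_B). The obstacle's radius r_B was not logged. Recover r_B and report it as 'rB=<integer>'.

m = 6386
d = (11, 3);  v_rel = (9, 1),  |v_rel|² = 82
v_rel×d = (9)·(3) − (1)·(11) = 16
since m = R²·82 − 16²:  R² = (256 + 6386) / 82 = 81
R = √81 = 9  ⇒  r_B = 9 − 3 = 6

rB=6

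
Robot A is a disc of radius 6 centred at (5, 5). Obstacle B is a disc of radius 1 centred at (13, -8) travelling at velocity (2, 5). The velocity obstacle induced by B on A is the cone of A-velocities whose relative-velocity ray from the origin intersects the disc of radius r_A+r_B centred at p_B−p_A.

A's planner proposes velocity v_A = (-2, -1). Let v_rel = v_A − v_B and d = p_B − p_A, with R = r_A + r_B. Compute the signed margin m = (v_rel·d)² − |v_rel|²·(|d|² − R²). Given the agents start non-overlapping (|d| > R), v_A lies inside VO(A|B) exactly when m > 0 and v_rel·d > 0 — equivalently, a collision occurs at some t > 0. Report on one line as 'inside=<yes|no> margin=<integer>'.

d = (8, -13),  |d|² = 233;  R = 6+1 = 7,  c = 233−7² = 184
v_rel = (-4, -6),  |v_rel|² = 52;  v_rel·d = (-4)·(8) + (-6)·(-13) = 46
52·t² − 92·t + 184 = 0  ⇒  m = 46² − 52·184 = -7452
m = -7452 < 0,  v_rel·d = 46 > 0  ⇒  outside

inside=no margin=-7452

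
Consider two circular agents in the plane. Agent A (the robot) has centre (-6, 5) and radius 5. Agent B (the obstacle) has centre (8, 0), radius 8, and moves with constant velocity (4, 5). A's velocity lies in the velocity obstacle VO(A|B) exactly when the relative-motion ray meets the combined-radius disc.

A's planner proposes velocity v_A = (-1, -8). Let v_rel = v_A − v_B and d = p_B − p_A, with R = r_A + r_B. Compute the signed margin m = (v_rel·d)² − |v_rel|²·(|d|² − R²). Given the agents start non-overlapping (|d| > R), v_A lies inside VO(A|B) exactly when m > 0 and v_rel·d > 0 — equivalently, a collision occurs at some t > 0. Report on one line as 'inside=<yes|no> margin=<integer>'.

d = (14, -5),  |d|² = 221;  R = 5+8 = 13,  c = 221−13² = 52
v_rel = (-5, -13),  |v_rel|² = 194;  v_rel·d = (-5)·(14) + (-13)·(-5) = -5
194·t² + 10·t + 52 = 0  ⇒  m = (-5)² − 194·52 = -10063
m = -10063 < 0,  v_rel·d = -5 < 0  ⇒  outside

inside=no margin=-10063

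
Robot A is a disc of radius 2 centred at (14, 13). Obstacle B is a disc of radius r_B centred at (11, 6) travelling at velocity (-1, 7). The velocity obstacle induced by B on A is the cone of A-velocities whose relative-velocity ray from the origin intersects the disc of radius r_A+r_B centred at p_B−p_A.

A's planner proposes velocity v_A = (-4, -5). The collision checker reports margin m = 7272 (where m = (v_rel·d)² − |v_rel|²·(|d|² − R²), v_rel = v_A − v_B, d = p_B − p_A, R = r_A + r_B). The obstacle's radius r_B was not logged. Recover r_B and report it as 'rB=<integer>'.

m = 7272
d = (-3, -7);  v_rel = (-3, -12),  |v_rel|² = 153
v_rel×d = (-3)·(-7) − (-12)·(-3) = -15
since m = R²·153 − (-15)²:  R² = (225 + 7272) / 153 = 49
R = √49 = 7  ⇒  r_B = 7 − 2 = 5

rB=5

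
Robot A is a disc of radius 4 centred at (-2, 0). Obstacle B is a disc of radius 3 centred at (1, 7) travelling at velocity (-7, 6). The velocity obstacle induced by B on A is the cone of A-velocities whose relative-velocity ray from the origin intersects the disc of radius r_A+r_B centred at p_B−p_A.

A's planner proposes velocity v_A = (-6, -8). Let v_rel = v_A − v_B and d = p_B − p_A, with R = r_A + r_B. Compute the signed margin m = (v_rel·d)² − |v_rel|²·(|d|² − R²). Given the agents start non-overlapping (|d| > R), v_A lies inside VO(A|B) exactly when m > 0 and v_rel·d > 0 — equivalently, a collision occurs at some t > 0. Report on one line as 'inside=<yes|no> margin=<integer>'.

d = (3, 7),  |d|² = 58;  R = 4+3 = 7,  c = 58−7² = 9
v_rel = (1, -14),  |v_rel|² = 197;  v_rel·d = (1)·(3) + (-14)·(7) = -95
197·t² + 190·t + 9 = 0  ⇒  m = (-95)² − 197·9 = 7252
m = 7252 > 0,  v_rel·d = -95 < 0  ⇒  outside

inside=no margin=7252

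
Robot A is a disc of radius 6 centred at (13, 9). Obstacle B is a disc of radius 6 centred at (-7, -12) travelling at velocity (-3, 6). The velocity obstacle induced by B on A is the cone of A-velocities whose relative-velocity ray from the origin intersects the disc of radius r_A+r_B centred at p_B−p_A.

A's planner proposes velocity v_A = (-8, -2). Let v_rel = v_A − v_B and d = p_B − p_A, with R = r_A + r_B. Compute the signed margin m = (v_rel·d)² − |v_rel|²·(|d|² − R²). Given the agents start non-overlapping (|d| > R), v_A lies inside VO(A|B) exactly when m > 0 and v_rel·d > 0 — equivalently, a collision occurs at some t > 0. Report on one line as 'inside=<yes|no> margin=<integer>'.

d = (-20, -21),  |d|² = 841;  R = 6+6 = 12,  c = 841−12² = 697
v_rel = (-5, -8),  |v_rel|² = 89;  v_rel·d = (-5)·(-20) + (-8)·(-21) = 268
89·t² − 536·t + 697 = 0  ⇒  m = 268² − 89·697 = 9791
m = 9791 > 0,  v_rel·d = 268 > 0  ⇒  inside

inside=yes margin=9791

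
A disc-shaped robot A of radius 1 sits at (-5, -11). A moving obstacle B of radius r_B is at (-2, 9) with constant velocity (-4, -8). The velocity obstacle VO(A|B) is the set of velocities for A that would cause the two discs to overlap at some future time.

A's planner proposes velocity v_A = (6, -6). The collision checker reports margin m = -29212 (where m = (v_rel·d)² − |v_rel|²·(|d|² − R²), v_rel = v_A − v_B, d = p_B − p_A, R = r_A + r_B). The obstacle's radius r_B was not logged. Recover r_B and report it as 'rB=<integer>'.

m = -29212
d = (3, 20);  v_rel = (10, 2),  |v_rel|² = 104
v_rel×d = (10)·(20) − (2)·(3) = 194
since m = R²·104 − 194²:  R² = (37636 + -29212) / 104 = 81
R = √81 = 9  ⇒  r_B = 9 − 1 = 8

rB=8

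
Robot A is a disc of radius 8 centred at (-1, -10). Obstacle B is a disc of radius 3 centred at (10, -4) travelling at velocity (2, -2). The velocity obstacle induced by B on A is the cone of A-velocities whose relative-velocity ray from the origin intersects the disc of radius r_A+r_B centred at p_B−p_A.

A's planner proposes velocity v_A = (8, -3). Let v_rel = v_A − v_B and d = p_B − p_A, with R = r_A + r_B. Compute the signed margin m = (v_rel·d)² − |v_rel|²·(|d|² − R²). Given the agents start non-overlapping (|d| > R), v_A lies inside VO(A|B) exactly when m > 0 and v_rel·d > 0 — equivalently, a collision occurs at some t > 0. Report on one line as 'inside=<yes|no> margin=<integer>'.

d = (11, 6),  |d|² = 157;  R = 8+3 = 11,  c = 157−11² = 36
v_rel = (6, -1),  |v_rel|² = 37;  v_rel·d = (6)·(11) + (-1)·(6) = 60
37·t² − 120·t + 36 = 0  ⇒  m = 60² − 37·36 = 2268
m = 2268 > 0,  v_rel·d = 60 > 0  ⇒  inside

inside=yes margin=2268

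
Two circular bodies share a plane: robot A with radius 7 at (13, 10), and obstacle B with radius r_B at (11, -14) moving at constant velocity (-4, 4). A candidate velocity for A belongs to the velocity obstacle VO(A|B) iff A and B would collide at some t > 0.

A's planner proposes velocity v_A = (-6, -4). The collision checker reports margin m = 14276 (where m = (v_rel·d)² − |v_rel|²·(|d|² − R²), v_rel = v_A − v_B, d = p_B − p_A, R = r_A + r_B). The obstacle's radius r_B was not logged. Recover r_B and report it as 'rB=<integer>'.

m = 14276
d = (-2, -24);  v_rel = (-2, -8),  |v_rel|² = 68
v_rel×d = (-2)·(-24) − (-8)·(-2) = 32
since m = R²·68 − 32²:  R² = (1024 + 14276) / 68 = 225
R = √225 = 15  ⇒  r_B = 15 − 7 = 8

rB=8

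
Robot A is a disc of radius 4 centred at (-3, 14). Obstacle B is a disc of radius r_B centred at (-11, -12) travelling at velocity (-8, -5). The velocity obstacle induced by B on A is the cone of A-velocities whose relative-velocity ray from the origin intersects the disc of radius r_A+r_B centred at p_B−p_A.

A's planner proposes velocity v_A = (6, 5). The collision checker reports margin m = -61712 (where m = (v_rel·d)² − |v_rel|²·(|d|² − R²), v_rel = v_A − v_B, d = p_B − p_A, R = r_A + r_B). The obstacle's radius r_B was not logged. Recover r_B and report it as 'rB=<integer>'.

m = -61712
d = (-8, -26);  v_rel = (14, 10),  |v_rel|² = 296
v_rel×d = (14)·(-26) − (10)·(-8) = -284
since m = R²·296 − (-284)²:  R² = (80656 + -61712) / 296 = 64
R = √64 = 8  ⇒  r_B = 8 − 4 = 4

rB=4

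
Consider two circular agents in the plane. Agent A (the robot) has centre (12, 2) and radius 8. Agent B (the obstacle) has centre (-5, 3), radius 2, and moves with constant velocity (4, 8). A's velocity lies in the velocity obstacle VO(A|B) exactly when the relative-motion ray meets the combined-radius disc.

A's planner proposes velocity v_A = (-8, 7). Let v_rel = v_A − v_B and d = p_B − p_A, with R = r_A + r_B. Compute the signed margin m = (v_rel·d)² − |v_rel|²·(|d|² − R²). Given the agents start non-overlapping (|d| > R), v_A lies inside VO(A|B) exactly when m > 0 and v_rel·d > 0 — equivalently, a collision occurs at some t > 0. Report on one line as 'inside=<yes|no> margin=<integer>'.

d = (-17, 1),  |d|² = 290;  R = 8+2 = 10,  c = 290−10² = 190
v_rel = (-12, -1),  |v_rel|² = 145;  v_rel·d = (-12)·(-17) + (-1)·(1) = 203
145·t² − 406·t + 190 = 0  ⇒  m = 203² − 145·190 = 13659
m = 13659 > 0,  v_rel·d = 203 > 0  ⇒  inside

inside=yes margin=13659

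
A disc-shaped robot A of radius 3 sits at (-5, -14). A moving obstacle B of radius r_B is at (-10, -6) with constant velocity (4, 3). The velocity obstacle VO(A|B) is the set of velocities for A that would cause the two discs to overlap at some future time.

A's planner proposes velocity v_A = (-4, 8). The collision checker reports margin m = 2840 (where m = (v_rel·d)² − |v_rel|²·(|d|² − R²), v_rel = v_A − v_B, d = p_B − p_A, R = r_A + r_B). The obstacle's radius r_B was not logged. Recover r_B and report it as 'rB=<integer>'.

m = 2840
d = (-5, 8);  v_rel = (-8, 5),  |v_rel|² = 89
v_rel×d = (-8)·(8) − (5)·(-5) = -39
since m = R²·89 − (-39)²:  R² = (1521 + 2840) / 89 = 49
R = √49 = 7  ⇒  r_B = 7 − 3 = 4

rB=4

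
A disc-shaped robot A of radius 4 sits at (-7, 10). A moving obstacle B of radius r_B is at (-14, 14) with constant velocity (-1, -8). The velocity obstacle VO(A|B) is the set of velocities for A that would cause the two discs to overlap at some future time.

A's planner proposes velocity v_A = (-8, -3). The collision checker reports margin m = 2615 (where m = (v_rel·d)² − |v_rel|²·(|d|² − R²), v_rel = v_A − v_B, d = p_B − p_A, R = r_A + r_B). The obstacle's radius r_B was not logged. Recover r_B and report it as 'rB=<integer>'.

m = 2615
d = (-7, 4);  v_rel = (-7, 5),  |v_rel|² = 74
v_rel×d = (-7)·(4) − (5)·(-7) = 7
since m = R²·74 − 7²:  R² = (49 + 2615) / 74 = 36
R = √36 = 6  ⇒  r_B = 6 − 4 = 2

rB=2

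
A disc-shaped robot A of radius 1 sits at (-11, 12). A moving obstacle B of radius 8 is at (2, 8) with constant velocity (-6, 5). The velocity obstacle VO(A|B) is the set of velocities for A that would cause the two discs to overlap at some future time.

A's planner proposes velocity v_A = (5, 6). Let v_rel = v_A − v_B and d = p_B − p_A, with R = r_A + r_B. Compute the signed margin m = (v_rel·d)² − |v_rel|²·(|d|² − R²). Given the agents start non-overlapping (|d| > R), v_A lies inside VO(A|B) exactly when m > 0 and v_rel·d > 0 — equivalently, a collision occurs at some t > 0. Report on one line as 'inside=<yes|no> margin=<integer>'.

d = (13, -4),  |d|² = 185;  R = 1+8 = 9,  c = 185−9² = 104
v_rel = (11, 1),  |v_rel|² = 122;  v_rel·d = (11)·(13) + (1)·(-4) = 139
122·t² − 278·t + 104 = 0  ⇒  m = 139² − 122·104 = 6633
m = 6633 > 0,  v_rel·d = 139 > 0  ⇒  inside

inside=yes margin=6633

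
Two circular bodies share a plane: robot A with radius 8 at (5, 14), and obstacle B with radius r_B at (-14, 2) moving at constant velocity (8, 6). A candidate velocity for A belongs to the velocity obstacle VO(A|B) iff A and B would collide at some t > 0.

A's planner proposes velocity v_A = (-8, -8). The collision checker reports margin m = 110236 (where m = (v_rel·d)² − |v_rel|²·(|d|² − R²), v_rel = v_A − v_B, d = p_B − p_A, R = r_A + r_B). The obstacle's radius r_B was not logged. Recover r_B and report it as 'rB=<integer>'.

m = 110236
d = (-19, -12);  v_rel = (-16, -14),  |v_rel|² = 452
v_rel×d = (-16)·(-12) − (-14)·(-19) = -74
since m = R²·452 − (-74)²:  R² = (5476 + 110236) / 452 = 256
R = √256 = 16  ⇒  r_B = 16 − 8 = 8

rB=8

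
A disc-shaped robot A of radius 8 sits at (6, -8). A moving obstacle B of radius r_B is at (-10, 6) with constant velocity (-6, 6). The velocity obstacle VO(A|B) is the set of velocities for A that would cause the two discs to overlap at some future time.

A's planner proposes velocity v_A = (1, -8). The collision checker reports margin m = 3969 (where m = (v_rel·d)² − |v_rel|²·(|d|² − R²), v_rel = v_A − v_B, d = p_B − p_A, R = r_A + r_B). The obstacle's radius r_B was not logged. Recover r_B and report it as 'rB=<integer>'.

m = 3969
d = (-16, 14);  v_rel = (7, -14),  |v_rel|² = 245
v_rel×d = (7)·(14) − (-14)·(-16) = -126
since m = R²·245 − (-126)²:  R² = (15876 + 3969) / 245 = 81
R = √81 = 9  ⇒  r_B = 9 − 8 = 1

rB=1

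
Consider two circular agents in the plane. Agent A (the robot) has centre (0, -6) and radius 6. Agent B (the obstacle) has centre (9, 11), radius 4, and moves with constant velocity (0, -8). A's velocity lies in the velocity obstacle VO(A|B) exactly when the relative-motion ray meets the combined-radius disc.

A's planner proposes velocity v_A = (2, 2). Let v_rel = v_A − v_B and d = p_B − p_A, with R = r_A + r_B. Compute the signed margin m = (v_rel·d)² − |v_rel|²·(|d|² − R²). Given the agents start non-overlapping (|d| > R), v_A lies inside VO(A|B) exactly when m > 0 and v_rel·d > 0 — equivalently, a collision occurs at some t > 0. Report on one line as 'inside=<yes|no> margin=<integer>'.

d = (9, 17),  |d|² = 370;  R = 6+4 = 10,  c = 370−10² = 270
v_rel = (2, 10),  |v_rel|² = 104;  v_rel·d = (2)·(9) + (10)·(17) = 188
104·t² − 376·t + 270 = 0  ⇒  m = 188² − 104·270 = 7264
m = 7264 > 0,  v_rel·d = 188 > 0  ⇒  inside

inside=yes margin=7264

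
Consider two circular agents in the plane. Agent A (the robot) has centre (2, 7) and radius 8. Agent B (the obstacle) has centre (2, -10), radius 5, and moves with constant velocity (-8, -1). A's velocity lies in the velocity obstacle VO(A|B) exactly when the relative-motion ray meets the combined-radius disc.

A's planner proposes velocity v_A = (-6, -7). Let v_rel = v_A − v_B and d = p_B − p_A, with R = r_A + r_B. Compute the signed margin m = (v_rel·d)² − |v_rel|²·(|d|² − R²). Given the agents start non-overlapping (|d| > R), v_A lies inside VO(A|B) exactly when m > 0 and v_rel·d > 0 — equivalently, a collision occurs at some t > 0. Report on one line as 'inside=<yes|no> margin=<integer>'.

d = (0, -17),  |d|² = 289;  R = 8+5 = 13,  c = 289−13² = 120
v_rel = (2, -6),  |v_rel|² = 40;  v_rel·d = (2)·(0) + (-6)·(-17) = 102
40·t² − 204·t + 120 = 0  ⇒  m = 102² − 40·120 = 5604
m = 5604 > 0,  v_rel·d = 102 > 0  ⇒  inside

inside=yes margin=5604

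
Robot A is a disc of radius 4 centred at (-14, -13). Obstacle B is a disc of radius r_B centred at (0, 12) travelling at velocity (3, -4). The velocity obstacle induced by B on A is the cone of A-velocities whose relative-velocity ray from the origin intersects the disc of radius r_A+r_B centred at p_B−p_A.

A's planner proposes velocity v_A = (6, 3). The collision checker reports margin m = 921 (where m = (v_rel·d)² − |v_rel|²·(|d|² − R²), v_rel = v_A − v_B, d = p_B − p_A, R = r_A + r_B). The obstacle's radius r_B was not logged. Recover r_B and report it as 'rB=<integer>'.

m = 921
d = (14, 25);  v_rel = (3, 7),  |v_rel|² = 58
v_rel×d = (3)·(25) − (7)·(14) = -23
since m = R²·58 − (-23)²:  R² = (529 + 921) / 58 = 25
R = √25 = 5  ⇒  r_B = 5 − 4 = 1

rB=1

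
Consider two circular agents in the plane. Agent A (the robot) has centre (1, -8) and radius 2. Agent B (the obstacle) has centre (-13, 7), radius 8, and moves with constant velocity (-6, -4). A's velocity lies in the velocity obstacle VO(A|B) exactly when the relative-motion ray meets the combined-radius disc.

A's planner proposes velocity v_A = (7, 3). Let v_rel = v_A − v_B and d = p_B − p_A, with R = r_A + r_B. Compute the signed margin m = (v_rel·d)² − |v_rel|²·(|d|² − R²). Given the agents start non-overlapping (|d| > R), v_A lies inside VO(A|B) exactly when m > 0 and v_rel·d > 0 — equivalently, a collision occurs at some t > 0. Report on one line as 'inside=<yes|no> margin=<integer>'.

d = (-14, 15),  |d|² = 421;  R = 2+8 = 10,  c = 421−10² = 321
v_rel = (13, 7),  |v_rel|² = 218;  v_rel·d = (13)·(-14) + (7)·(15) = -77
218·t² + 154·t + 321 = 0  ⇒  m = (-77)² − 218·321 = -64049
m = -64049 < 0,  v_rel·d = -77 < 0  ⇒  outside

inside=no margin=-64049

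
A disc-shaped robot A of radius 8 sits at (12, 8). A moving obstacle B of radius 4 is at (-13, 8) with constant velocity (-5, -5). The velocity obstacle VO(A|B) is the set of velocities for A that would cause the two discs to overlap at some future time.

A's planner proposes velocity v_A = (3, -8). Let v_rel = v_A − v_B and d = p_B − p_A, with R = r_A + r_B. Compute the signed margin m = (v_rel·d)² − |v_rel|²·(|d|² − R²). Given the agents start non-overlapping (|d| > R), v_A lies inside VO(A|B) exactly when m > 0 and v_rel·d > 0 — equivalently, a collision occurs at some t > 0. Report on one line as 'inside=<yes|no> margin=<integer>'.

d = (-25, 0),  |d|² = 625;  R = 8+4 = 12,  c = 625−12² = 481
v_rel = (8, -3),  |v_rel|² = 73;  v_rel·d = (8)·(-25) + (-3)·(0) = -200
73·t² + 400·t + 481 = 0  ⇒  m = (-200)² − 73·481 = 4887
m = 4887 > 0,  v_rel·d = -200 < 0  ⇒  outside

inside=no margin=4887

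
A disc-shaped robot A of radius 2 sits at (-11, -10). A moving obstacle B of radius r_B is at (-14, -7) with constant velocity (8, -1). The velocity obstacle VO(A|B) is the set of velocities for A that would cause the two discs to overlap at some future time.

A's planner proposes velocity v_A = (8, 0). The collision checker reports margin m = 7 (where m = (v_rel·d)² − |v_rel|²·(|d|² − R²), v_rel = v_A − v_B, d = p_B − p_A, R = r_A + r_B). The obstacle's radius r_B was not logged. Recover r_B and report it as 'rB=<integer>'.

m = 7
d = (-3, 3);  v_rel = (0, 1),  |v_rel|² = 1
v_rel×d = (0)·(3) − (1)·(-3) = 3
since m = R²·1 − 3²:  R² = (9 + 7) / 1 = 16
R = √16 = 4  ⇒  r_B = 4 − 2 = 2

rB=2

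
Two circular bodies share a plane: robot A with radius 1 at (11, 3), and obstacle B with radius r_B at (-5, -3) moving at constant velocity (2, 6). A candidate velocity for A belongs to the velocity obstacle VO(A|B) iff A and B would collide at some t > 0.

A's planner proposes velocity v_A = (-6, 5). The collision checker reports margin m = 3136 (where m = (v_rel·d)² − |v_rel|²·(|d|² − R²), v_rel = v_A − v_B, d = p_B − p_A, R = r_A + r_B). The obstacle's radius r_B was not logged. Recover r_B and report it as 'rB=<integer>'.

m = 3136
d = (-16, -6);  v_rel = (-8, -1),  |v_rel|² = 65
v_rel×d = (-8)·(-6) − (-1)·(-16) = 32
since m = R²·65 − 32²:  R² = (1024 + 3136) / 65 = 64
R = √64 = 8  ⇒  r_B = 8 − 1 = 7

rB=7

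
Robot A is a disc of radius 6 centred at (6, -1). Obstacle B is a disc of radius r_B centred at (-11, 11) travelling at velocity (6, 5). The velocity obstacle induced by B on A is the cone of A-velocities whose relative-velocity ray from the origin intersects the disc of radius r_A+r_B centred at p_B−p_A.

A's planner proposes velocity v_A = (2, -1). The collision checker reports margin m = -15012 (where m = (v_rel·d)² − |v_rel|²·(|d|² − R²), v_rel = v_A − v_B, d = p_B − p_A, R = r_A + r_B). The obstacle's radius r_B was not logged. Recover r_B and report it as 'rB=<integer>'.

m = -15012
d = (-17, 12);  v_rel = (-4, -6),  |v_rel|² = 52
v_rel×d = (-4)·(12) − (-6)·(-17) = -150
since m = R²·52 − (-150)²:  R² = (22500 + -15012) / 52 = 144
R = √144 = 12  ⇒  r_B = 12 − 6 = 6

rB=6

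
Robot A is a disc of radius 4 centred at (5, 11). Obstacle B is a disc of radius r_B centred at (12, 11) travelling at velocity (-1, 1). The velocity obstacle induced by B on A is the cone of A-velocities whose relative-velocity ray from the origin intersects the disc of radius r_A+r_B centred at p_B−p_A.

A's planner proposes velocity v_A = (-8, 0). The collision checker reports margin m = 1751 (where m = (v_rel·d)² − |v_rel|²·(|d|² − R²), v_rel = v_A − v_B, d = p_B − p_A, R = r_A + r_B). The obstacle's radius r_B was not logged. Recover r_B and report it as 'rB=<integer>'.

m = 1751
d = (7, 0);  v_rel = (-7, -1),  |v_rel|² = 50
v_rel×d = (-7)·(0) − (-1)·(7) = 7
since m = R²·50 − 7²:  R² = (49 + 1751) / 50 = 36
R = √36 = 6  ⇒  r_B = 6 − 4 = 2

rB=2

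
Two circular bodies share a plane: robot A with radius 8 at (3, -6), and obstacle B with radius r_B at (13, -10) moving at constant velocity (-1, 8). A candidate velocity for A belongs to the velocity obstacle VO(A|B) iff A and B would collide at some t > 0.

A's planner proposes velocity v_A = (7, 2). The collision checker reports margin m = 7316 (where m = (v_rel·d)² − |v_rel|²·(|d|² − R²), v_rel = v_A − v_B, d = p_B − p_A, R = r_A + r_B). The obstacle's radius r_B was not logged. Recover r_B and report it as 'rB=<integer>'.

m = 7316
d = (10, -4);  v_rel = (8, -6),  |v_rel|² = 100
v_rel×d = (8)·(-4) − (-6)·(10) = 28
since m = R²·100 − 28²:  R² = (784 + 7316) / 100 = 81
R = √81 = 9  ⇒  r_B = 9 − 8 = 1

rB=1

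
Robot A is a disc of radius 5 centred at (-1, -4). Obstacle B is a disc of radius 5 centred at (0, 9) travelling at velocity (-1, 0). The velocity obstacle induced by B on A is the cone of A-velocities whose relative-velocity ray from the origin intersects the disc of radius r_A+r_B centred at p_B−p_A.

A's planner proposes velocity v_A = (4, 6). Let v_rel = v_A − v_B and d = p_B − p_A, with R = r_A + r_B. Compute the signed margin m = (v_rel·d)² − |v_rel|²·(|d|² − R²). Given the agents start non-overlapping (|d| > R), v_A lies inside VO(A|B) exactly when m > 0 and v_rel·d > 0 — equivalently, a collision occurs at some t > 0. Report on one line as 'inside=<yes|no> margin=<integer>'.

d = (1, 13),  |d|² = 170;  R = 5+5 = 10,  c = 170−10² = 70
v_rel = (5, 6),  |v_rel|² = 61;  v_rel·d = (5)·(1) + (6)·(13) = 83
61·t² − 166·t + 70 = 0  ⇒  m = 83² − 61·70 = 2619
m = 2619 > 0,  v_rel·d = 83 > 0  ⇒  inside

inside=yes margin=2619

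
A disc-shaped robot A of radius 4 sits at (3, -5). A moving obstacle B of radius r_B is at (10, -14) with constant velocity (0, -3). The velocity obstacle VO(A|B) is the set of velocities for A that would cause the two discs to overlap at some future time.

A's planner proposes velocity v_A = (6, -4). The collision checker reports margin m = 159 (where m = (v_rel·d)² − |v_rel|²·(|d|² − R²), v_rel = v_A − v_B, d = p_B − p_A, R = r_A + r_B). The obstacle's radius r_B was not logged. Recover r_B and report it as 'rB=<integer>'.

m = 159
d = (7, -9);  v_rel = (6, -1),  |v_rel|² = 37
v_rel×d = (6)·(-9) − (-1)·(7) = -47
since m = R²·37 − (-47)²:  R² = (2209 + 159) / 37 = 64
R = √64 = 8  ⇒  r_B = 8 − 4 = 4

rB=4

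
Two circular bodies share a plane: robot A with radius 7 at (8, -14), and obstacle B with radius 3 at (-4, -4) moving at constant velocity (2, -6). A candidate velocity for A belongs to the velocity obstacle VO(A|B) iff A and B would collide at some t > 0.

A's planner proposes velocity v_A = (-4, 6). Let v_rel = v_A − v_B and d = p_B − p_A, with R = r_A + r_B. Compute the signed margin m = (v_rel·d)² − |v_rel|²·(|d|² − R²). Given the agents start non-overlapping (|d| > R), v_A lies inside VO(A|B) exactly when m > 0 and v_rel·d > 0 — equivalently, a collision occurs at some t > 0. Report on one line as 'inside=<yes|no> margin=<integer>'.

d = (-12, 10),  |d|² = 244;  R = 7+3 = 10,  c = 244−10² = 144
v_rel = (-6, 12),  |v_rel|² = 180;  v_rel·d = (-6)·(-12) + (12)·(10) = 192
180·t² − 384·t + 144 = 0  ⇒  m = 192² − 180·144 = 10944
m = 10944 > 0,  v_rel·d = 192 > 0  ⇒  inside

inside=yes margin=10944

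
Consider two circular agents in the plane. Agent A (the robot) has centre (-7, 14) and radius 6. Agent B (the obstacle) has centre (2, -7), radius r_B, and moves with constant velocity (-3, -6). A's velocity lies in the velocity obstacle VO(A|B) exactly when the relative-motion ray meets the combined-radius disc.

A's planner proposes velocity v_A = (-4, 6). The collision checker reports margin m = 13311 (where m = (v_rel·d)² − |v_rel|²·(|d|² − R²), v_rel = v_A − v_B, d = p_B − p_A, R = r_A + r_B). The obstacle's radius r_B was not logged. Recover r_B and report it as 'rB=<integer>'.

m = 13311
d = (9, -21);  v_rel = (-1, 12),  |v_rel|² = 145
v_rel×d = (-1)·(-21) − (12)·(9) = -87
since m = R²·145 − (-87)²:  R² = (7569 + 13311) / 145 = 144
R = √144 = 12  ⇒  r_B = 12 − 6 = 6

rB=6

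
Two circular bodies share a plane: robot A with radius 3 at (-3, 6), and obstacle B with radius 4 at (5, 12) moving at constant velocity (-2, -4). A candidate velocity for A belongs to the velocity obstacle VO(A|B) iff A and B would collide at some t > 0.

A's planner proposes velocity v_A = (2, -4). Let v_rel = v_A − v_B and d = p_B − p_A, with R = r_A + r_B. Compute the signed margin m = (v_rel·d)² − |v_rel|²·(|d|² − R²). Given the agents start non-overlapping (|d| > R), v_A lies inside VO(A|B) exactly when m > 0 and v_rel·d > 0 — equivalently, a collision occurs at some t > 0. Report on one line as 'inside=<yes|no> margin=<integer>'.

d = (8, 6),  |d|² = 100;  R = 3+4 = 7,  c = 100−7² = 51
v_rel = (4, 0),  |v_rel|² = 16;  v_rel·d = (4)·(8) + (0)·(6) = 32
16·t² − 64·t + 51 = 0  ⇒  m = 32² − 16·51 = 208
m = 208 > 0,  v_rel·d = 32 > 0  ⇒  inside

inside=yes margin=208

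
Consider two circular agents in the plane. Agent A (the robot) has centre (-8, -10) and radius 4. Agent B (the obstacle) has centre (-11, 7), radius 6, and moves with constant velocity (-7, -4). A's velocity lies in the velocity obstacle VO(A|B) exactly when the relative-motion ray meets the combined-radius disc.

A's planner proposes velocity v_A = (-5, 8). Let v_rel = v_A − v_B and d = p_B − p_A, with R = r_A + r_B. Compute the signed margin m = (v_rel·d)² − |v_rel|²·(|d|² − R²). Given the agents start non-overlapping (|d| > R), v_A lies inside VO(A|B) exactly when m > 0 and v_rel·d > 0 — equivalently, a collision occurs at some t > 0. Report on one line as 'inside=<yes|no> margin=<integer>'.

d = (-3, 17),  |d|² = 298;  R = 4+6 = 10,  c = 298−10² = 198
v_rel = (2, 12),  |v_rel|² = 148;  v_rel·d = (2)·(-3) + (12)·(17) = 198
148·t² − 396·t + 198 = 0  ⇒  m = 198² − 148·198 = 9900
m = 9900 > 0,  v_rel·d = 198 > 0  ⇒  inside

inside=yes margin=9900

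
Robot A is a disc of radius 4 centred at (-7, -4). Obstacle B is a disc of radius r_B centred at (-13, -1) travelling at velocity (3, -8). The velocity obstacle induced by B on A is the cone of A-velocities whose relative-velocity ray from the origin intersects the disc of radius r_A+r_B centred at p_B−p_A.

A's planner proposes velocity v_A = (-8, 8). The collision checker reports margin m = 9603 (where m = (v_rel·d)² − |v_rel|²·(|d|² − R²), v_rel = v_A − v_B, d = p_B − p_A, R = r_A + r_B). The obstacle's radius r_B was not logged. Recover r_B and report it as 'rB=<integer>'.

m = 9603
d = (-6, 3);  v_rel = (-11, 16),  |v_rel|² = 377
v_rel×d = (-11)·(3) − (16)·(-6) = 63
since m = R²·377 − 63²:  R² = (3969 + 9603) / 377 = 36
R = √36 = 6  ⇒  r_B = 6 − 4 = 2

rB=2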